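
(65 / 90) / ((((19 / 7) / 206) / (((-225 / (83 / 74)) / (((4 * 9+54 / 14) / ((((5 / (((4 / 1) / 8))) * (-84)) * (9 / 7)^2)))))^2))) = 336753481428000000 / 125786251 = 2677188315.50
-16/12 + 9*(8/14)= 80/21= 3.81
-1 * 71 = -71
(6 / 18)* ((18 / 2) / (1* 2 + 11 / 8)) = 8 / 9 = 0.89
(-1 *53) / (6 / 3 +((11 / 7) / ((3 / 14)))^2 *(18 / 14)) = -0.74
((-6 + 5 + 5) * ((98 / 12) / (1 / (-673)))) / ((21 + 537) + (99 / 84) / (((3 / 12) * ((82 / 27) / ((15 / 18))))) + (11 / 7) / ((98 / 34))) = -3710044408 / 94476147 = -39.27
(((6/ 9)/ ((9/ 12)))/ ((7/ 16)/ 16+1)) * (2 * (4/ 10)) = 8192/ 11835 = 0.69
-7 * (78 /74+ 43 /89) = -35434 /3293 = -10.76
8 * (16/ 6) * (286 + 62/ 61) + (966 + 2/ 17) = 7351432/ 1037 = 7089.13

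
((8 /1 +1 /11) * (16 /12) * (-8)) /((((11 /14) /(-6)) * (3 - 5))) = -39872 /121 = -329.52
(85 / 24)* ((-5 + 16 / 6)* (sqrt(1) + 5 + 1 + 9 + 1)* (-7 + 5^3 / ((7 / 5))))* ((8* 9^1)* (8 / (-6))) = 1109760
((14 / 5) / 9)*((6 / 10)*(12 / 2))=28 / 25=1.12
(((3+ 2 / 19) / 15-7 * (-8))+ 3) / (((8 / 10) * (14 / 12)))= 8437 / 133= 63.44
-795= -795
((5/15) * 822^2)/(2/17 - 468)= -1914438/3977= -481.38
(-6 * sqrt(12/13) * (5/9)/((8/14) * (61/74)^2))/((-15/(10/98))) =27380 * sqrt(39)/3047499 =0.06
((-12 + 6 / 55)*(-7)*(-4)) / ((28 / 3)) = -1962 / 55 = -35.67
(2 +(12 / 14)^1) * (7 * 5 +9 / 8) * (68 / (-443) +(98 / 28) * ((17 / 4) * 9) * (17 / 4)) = 11651793625 / 198464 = 58709.86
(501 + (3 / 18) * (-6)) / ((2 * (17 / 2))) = 500 / 17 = 29.41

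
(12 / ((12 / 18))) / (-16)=-1.12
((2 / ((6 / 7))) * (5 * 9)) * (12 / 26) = 630 / 13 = 48.46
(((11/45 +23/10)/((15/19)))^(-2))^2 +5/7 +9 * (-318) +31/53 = -380365636591845479320/132962827753190771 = -2860.69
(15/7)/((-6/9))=-45/14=-3.21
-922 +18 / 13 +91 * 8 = -2504 / 13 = -192.62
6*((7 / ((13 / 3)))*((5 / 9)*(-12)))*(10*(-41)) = 344400 / 13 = 26492.31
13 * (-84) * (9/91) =-108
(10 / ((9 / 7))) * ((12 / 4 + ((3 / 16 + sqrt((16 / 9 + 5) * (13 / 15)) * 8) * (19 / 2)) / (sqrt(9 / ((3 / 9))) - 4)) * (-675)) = -79800 * sqrt(3965) / 11 - 106400 * sqrt(11895) / 33 - 842625 / 44 - 448875 * sqrt(3) / 176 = -832023.46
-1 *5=-5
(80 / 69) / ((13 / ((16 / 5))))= 256 / 897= 0.29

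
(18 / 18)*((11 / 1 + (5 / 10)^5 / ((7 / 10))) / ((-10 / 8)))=-1237 / 140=-8.84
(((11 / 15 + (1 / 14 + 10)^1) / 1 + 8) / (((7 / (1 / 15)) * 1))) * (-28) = -7898 / 1575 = -5.01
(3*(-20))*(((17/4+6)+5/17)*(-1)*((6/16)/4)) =59.31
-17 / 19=-0.89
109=109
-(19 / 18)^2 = -361 / 324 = -1.11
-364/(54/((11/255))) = -2002/6885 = -0.29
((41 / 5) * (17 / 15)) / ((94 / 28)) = 9758 / 3525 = 2.77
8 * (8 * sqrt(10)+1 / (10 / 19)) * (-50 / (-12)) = 190 / 3+800 * sqrt(10) / 3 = 906.61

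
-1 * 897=-897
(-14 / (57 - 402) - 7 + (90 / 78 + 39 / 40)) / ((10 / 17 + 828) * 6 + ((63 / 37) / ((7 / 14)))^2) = -4033699633 / 4161085980480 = -0.00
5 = 5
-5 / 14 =-0.36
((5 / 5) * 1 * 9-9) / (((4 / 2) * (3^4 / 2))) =0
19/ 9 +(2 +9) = 118/ 9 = 13.11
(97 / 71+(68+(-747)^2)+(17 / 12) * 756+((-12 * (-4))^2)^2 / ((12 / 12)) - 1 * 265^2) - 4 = 411610882 / 71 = 5797336.37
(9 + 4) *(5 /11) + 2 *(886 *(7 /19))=137679 /209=658.75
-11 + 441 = 430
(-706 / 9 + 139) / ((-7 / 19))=-10355 / 63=-164.37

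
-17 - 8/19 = -331/19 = -17.42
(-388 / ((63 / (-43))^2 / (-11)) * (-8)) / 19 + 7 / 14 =-126189101 / 150822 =-836.68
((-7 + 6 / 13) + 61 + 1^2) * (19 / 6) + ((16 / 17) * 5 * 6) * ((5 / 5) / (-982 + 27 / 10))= 2280248819 / 12985518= 175.60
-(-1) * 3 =3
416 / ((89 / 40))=16640 / 89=186.97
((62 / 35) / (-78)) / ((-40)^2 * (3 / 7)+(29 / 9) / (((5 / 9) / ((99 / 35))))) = -155 / 4791969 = -0.00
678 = 678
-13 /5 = -2.60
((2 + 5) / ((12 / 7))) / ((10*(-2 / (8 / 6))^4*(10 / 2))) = 98 / 6075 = 0.02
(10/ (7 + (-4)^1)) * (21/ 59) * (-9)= -630/ 59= -10.68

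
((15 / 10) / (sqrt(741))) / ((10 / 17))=17 *sqrt(741) / 4940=0.09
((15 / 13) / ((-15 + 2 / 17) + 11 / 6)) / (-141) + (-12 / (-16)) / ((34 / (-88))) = -26828283 / 13825097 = -1.94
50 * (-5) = -250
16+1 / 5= 81 / 5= 16.20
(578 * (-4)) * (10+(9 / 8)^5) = -111764681 / 4096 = -27286.30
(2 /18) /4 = 1 /36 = 0.03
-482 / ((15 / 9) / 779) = -1126434 / 5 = -225286.80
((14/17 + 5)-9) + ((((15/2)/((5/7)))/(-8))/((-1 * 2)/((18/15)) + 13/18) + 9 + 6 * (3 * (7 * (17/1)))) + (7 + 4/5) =1466769/680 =2157.01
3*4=12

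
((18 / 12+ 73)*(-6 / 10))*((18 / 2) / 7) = -4023 / 70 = -57.47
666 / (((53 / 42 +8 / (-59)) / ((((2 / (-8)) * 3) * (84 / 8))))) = -25992981 / 5582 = -4656.57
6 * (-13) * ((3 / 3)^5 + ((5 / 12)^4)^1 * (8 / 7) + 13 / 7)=-97435 / 432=-225.54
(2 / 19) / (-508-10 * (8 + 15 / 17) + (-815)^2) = 34 / 214351901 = 0.00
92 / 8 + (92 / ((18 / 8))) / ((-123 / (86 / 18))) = 197501 / 19926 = 9.91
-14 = -14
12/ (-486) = -2/ 81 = -0.02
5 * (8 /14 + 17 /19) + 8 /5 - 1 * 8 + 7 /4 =7131 /2660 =2.68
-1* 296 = -296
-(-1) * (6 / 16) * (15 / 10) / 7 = 9 / 112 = 0.08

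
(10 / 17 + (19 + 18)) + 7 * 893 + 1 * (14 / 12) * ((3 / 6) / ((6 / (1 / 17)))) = 7697239 / 1224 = 6288.59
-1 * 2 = -2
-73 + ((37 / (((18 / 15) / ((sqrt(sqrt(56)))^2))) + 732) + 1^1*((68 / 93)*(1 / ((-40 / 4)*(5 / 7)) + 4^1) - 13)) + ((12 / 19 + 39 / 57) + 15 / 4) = 884.62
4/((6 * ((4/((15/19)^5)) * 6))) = 84375/9904396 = 0.01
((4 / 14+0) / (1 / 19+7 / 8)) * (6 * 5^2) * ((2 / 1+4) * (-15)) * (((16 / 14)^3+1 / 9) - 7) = 22437.60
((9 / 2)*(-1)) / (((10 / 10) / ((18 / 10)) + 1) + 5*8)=-81 / 748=-0.11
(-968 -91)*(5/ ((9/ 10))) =-17650/ 3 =-5883.33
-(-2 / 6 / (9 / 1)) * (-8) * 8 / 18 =-32 / 243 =-0.13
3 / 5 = 0.60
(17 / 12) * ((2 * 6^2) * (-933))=-95166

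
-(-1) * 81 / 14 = 81 / 14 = 5.79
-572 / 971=-0.59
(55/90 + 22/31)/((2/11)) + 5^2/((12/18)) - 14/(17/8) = 724277/18972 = 38.18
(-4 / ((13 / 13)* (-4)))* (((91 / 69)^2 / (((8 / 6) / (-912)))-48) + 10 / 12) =-3925843 / 3174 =-1236.88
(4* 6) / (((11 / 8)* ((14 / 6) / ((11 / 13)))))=576 / 91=6.33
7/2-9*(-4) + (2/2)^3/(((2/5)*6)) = 39.92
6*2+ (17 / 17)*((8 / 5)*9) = 132 / 5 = 26.40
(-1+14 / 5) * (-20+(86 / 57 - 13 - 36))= -11541 / 95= -121.48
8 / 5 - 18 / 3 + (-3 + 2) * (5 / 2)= -69 / 10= -6.90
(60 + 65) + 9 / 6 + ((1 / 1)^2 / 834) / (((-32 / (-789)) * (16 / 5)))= 18006819 / 142336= 126.51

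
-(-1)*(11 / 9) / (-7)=-11 / 63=-0.17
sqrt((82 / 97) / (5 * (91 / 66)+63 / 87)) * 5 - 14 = -12.33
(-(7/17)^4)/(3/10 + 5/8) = -96040/3090277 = -0.03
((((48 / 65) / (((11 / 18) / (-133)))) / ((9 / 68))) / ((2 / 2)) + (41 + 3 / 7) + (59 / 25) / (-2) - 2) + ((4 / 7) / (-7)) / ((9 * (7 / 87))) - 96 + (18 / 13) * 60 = -8748525833 / 7357350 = -1189.09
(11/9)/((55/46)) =46/45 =1.02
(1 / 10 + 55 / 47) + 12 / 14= 6999 / 3290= 2.13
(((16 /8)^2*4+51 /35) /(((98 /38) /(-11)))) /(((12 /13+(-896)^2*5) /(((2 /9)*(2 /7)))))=-1660087 /1409529463335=-0.00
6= 6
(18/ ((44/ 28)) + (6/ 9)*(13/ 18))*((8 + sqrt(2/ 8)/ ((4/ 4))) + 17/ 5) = 84371/ 594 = 142.04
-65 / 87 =-0.75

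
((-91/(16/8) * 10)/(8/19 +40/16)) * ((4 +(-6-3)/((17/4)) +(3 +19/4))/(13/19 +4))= -107587025/335886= -320.31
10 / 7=1.43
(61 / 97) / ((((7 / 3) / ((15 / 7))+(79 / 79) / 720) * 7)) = 8784 / 106603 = 0.08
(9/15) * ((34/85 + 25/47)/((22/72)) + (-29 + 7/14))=-394731/25850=-15.27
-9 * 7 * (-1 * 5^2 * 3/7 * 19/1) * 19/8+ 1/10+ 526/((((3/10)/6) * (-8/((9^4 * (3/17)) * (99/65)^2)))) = -80477744753/22984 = -3501468.18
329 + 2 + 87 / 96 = 10621 / 32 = 331.91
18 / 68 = 9 / 34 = 0.26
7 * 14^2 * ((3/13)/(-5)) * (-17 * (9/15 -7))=-2239104/325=-6889.55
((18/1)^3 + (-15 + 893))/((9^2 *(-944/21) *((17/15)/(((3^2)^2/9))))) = -117425/8024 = -14.63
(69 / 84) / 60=23 / 1680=0.01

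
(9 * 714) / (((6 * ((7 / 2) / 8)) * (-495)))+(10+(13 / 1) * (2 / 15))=224 / 33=6.79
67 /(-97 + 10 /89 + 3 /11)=-65593 /94586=-0.69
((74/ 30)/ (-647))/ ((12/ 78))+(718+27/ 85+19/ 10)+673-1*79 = 43364422/ 32997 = 1314.19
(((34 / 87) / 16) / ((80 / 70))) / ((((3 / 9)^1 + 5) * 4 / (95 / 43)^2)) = 1073975 / 219631616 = 0.00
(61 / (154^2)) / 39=61 / 924924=0.00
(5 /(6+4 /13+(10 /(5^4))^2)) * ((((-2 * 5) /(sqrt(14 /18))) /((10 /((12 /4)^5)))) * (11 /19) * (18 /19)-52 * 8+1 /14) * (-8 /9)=5923125000 * sqrt(7) /147175007+1314218750 /4484557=399.53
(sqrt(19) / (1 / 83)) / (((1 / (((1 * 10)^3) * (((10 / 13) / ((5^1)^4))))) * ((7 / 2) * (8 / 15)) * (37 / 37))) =4980 * sqrt(19) / 91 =238.54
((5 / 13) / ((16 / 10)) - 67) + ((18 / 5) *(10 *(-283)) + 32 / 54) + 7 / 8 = -7197811 / 702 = -10253.29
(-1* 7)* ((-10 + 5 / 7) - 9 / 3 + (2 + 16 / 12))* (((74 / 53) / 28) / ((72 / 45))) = 1.95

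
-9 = -9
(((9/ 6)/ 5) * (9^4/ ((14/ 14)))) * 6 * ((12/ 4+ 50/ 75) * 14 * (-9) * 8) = -218245104/ 5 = -43649020.80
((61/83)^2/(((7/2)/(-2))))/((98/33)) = -0.10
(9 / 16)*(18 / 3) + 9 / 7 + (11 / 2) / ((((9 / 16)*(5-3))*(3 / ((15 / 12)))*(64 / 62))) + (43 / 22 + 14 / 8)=687809 / 66528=10.34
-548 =-548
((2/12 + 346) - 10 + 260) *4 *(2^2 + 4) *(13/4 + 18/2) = 701092/3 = 233697.33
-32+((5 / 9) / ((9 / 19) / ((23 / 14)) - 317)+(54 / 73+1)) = -2751749548 / 90930771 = -30.26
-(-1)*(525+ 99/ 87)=15258/ 29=526.14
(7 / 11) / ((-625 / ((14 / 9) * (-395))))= 7742 / 12375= 0.63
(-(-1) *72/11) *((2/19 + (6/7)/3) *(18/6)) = 11232/1463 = 7.68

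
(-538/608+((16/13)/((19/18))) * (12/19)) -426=-31998635/75088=-426.15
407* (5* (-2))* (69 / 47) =-280830 / 47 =-5975.11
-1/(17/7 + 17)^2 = -49/18496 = -0.00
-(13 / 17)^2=-169 / 289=-0.58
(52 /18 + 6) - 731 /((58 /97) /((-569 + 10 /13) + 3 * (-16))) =753372.25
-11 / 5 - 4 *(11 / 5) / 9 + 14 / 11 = -943 / 495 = -1.91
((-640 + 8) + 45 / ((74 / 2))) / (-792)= 23339 / 29304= 0.80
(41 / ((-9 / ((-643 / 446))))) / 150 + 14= 8455763 / 602100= 14.04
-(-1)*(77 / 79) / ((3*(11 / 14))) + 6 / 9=256 / 237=1.08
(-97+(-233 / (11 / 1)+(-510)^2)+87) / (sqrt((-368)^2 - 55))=2860757 * sqrt(89) / 38181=706.85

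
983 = 983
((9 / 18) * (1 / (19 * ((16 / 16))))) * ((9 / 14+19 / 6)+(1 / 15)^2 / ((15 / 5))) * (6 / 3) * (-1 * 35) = -18007 / 2565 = -7.02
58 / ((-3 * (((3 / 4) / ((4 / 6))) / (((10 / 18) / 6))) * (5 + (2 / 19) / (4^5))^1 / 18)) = -22568960 / 3939921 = -5.73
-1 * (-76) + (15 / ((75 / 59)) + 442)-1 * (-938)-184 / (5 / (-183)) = 41011 / 5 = 8202.20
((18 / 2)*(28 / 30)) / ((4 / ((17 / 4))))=357 / 40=8.92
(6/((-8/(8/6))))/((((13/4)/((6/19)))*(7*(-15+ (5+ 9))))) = 0.01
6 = 6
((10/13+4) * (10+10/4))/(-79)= -0.75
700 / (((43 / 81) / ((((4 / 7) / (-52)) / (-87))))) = 2700 / 16211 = 0.17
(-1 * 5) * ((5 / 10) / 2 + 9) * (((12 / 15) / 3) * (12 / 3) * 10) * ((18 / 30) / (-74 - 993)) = 296 / 1067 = 0.28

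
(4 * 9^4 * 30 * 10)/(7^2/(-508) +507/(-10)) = -19997928000/129023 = -154995.06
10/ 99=0.10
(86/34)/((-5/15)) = -129/17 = -7.59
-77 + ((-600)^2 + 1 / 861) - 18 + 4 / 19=5887689358 / 16359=359905.21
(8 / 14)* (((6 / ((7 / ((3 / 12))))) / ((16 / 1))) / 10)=3 / 3920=0.00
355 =355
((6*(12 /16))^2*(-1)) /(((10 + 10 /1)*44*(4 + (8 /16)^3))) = -27 /4840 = -0.01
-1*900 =-900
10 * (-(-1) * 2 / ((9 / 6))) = 40 / 3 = 13.33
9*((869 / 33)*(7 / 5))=1659 / 5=331.80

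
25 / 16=1.56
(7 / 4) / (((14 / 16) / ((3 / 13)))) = 6 / 13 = 0.46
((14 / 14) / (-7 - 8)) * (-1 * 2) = 2 / 15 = 0.13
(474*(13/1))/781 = 6162/781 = 7.89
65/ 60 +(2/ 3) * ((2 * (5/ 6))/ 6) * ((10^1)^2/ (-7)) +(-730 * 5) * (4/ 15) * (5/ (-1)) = 3678019/ 756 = 4865.10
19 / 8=2.38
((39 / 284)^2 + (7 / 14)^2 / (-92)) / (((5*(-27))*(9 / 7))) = -104797 / 1126965960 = -0.00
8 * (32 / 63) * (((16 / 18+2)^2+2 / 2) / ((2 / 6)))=113.93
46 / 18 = 23 / 9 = 2.56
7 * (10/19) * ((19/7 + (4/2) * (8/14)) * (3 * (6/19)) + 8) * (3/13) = 46500/4693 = 9.91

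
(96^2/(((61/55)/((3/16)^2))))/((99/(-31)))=-5580/61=-91.48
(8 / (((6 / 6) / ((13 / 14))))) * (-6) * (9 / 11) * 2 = -72.94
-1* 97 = -97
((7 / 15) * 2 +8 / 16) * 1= 43 / 30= 1.43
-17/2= -8.50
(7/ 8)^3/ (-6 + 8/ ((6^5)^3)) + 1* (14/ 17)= 609656360614/ 856408364761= 0.71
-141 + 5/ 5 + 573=433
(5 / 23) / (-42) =-0.01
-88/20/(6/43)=-473/15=-31.53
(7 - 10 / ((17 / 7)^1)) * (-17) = -49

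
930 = 930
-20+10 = -10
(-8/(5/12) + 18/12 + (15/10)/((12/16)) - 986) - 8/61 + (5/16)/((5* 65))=-63556107/63440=-1001.83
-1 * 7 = -7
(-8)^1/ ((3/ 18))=-48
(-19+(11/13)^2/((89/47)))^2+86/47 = 3706677762374/10632889007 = 348.60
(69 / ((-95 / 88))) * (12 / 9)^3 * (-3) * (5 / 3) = 129536 / 171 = 757.52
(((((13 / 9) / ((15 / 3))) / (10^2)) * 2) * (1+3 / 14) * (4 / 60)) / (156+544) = 221 / 330750000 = 0.00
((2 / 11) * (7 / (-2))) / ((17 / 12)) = -84 / 187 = -0.45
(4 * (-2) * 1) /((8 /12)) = -12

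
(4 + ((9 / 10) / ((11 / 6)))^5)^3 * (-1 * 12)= -100012687985636881541623933716 / 127479497357655364990234375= -784.54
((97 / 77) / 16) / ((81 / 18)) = 97 / 5544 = 0.02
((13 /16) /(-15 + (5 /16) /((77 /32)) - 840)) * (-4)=1001 /263300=0.00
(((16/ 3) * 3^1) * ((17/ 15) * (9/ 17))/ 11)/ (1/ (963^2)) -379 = 44492867/ 55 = 808961.22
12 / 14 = 6 / 7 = 0.86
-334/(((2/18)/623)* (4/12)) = -5618214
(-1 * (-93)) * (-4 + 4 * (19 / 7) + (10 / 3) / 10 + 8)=9889 / 7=1412.71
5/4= 1.25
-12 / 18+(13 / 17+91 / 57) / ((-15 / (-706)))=1605638 / 14535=110.47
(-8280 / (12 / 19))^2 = 171872100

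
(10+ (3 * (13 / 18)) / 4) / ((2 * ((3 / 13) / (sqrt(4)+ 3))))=16445 / 144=114.20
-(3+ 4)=-7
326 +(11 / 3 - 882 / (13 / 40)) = -92983 / 39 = -2384.18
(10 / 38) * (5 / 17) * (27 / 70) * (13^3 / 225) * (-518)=-243867 / 1615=-151.00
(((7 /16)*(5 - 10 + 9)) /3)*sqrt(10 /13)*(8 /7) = 2*sqrt(130) /39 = 0.58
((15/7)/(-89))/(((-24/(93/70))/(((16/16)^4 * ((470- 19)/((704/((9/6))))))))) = 11439/8931328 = 0.00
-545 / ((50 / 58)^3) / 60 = -2658401 / 187500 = -14.18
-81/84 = -27/28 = -0.96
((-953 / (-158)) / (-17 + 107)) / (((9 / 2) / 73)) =69569 / 63990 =1.09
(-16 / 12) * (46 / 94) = -92 / 141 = -0.65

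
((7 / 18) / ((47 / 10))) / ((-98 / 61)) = -0.05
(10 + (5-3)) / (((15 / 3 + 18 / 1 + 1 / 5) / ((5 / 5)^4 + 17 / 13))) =450 / 377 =1.19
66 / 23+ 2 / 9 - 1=433 / 207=2.09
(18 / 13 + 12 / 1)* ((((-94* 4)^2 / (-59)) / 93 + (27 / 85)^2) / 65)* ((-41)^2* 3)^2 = -1500774392049980634 / 11166273625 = -134402437.42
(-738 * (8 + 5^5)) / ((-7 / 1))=2312154 / 7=330307.71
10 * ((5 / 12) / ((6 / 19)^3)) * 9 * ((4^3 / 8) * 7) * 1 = 1200325 / 18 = 66684.72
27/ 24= 9/ 8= 1.12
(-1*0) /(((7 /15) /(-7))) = 0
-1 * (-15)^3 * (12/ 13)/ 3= 13500/ 13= 1038.46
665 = 665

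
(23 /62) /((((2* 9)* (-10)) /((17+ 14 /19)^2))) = -0.65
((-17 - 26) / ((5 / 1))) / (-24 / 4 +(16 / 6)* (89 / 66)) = 4257 / 1190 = 3.58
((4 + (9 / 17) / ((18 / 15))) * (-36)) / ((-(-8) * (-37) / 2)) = 1.08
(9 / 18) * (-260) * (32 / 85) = -832 / 17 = -48.94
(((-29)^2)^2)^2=500246412961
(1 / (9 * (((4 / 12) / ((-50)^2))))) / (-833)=-2500 / 2499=-1.00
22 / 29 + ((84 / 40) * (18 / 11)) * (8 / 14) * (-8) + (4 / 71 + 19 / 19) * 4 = -1214566 / 113245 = -10.73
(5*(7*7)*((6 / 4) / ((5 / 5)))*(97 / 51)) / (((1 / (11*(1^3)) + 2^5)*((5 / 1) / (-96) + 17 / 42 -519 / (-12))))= 29278480 / 58611767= 0.50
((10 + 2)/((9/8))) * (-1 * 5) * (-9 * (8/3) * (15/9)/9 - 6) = 15040/27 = 557.04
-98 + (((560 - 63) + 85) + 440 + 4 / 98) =45278 / 49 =924.04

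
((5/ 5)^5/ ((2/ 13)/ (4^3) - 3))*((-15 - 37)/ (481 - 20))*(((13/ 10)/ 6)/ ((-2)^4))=4394/ 8623005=0.00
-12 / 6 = -2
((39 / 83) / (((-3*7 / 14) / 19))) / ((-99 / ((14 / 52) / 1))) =133 / 8217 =0.02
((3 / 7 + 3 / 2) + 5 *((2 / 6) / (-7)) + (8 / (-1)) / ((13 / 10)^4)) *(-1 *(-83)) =-110570027 / 1199562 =-92.18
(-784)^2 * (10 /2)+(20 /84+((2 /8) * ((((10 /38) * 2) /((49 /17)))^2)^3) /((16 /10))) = 6003734853074157447713705 /1953526651635207243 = 3073280.24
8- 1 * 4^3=-56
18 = 18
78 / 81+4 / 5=238 / 135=1.76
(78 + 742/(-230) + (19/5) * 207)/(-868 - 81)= -99058/109135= -0.91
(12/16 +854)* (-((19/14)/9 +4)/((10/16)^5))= -7324209152/196875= -37202.33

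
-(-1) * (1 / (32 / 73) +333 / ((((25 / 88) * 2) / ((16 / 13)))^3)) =3720529956709 / 1098500000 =3386.92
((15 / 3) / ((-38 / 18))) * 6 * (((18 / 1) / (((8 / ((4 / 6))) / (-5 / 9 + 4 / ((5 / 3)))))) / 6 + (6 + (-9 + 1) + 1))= 7.66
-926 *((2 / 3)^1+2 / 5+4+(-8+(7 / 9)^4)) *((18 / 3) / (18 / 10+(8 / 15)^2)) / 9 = 779904980 / 1025703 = 760.36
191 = 191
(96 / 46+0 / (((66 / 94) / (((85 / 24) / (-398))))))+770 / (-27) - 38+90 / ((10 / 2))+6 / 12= -57047 / 1242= -45.93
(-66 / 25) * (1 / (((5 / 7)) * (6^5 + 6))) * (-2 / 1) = 154 / 162125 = 0.00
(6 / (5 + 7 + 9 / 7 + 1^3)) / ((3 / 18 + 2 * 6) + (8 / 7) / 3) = 441 / 13175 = 0.03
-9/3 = -3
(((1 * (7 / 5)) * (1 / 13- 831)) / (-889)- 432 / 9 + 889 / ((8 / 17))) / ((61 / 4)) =121674311 / 1007110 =120.82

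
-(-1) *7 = 7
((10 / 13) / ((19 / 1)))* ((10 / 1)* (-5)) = -500 / 247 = -2.02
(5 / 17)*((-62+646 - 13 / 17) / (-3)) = -16525 / 289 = -57.18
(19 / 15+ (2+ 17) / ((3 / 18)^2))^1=685.27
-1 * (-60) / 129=20 / 43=0.47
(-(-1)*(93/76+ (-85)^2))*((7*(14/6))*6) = 26910457/38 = 708169.92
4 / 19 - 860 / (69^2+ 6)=2728 / 90573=0.03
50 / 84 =25 / 42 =0.60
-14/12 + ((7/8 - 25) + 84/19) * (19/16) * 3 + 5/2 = -26443/384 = -68.86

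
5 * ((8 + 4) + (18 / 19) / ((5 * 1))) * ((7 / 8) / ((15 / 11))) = 39.11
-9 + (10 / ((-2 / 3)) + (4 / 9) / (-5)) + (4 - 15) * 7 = -4549 / 45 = -101.09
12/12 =1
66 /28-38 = -499 /14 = -35.64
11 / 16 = 0.69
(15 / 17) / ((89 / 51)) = 45 / 89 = 0.51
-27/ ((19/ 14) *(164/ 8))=-756/ 779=-0.97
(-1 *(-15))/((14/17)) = 255/14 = 18.21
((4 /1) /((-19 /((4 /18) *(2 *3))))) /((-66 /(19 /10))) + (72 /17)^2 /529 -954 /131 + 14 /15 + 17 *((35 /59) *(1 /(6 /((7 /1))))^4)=1042386811919471 /84225677508720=12.38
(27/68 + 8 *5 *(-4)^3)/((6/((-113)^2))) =-2222482757/408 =-5447261.66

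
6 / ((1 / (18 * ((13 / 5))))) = 1404 / 5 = 280.80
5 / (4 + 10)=5 / 14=0.36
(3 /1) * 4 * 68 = 816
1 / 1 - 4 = -3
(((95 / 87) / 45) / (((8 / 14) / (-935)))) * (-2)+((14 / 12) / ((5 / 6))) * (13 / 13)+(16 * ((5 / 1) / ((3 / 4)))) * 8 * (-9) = -59501663 / 7830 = -7599.19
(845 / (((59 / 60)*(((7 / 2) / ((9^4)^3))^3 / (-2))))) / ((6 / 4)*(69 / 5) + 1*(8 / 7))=-182750377108546582828847279560155663792000 / 4420339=-41343068282443175247158030000000000.00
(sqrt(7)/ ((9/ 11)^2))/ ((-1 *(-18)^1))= 121 *sqrt(7)/ 1458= 0.22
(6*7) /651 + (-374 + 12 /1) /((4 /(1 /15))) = -5551 /930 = -5.97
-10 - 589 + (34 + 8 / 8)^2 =626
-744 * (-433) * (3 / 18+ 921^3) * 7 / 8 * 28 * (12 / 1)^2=887908674818767392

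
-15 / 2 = -7.50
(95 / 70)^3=6859 / 2744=2.50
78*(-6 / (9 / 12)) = -624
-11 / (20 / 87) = -47.85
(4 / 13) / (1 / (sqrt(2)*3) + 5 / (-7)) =-2520 / 5213-588*sqrt(2) / 5213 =-0.64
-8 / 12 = -0.67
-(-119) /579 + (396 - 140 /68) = 3879586 /9843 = 394.15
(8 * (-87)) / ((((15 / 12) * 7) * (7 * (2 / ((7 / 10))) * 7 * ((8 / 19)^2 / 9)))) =-282663 / 9800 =-28.84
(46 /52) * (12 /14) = 69 /91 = 0.76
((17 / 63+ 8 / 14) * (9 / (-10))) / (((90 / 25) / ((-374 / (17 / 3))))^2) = -32065 / 126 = -254.48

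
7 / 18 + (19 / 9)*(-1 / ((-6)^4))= 4517 / 11664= 0.39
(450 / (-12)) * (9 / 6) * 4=-225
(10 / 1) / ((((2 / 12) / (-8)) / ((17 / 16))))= -510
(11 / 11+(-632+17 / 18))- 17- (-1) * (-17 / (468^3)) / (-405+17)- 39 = -27285289769071 / 39771254016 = -686.06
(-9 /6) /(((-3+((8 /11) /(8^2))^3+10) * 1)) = -1022208 /4770305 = -0.21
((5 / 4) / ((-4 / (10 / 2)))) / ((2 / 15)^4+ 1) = -1265625 / 810256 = -1.56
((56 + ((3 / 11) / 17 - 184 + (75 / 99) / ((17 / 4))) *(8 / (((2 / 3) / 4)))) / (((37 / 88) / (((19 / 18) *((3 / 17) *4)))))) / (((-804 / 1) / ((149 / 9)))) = 2062689248 / 6447879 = 319.90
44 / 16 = 11 / 4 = 2.75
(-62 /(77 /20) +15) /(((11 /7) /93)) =-65.33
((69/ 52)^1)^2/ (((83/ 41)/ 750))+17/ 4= 73677293/ 112216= 656.57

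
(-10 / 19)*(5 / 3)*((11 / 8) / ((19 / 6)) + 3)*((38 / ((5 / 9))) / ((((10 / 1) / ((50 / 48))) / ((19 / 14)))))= -6525 / 224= -29.13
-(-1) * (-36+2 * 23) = 10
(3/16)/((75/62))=31/200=0.16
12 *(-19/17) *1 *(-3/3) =228/17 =13.41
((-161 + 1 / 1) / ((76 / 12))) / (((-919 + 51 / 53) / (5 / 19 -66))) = -1985910 / 1097801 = -1.81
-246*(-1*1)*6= 1476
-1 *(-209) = 209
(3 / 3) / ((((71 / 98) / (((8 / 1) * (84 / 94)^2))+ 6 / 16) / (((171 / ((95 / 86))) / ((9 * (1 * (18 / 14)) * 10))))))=46252864 / 16886375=2.74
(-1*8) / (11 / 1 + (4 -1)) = -0.57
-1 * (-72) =72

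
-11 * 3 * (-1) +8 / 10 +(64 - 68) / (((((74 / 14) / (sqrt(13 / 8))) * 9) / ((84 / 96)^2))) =169 / 5 - 343 * sqrt(26) / 21312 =33.72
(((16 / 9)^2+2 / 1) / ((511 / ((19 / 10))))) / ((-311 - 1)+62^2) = 3971 / 730965060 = 0.00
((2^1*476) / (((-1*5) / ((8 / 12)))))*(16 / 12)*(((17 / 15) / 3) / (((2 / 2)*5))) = -12.79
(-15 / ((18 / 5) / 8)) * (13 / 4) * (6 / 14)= -325 / 7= -46.43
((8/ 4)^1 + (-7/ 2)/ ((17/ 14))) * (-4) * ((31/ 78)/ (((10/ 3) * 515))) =0.00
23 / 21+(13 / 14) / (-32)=1433 / 1344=1.07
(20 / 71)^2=400 / 5041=0.08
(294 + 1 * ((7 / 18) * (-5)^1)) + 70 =6517 / 18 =362.06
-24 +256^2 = 65512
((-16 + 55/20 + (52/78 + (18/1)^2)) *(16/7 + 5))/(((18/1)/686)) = 3112921/36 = 86470.03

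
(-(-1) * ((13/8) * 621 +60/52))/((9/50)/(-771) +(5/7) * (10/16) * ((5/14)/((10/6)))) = 22052231950/2083029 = 10586.62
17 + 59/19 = 382/19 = 20.11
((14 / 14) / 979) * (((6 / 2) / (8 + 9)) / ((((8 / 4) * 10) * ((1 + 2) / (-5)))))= -1 / 66572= -0.00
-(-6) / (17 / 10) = 60 / 17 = 3.53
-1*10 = -10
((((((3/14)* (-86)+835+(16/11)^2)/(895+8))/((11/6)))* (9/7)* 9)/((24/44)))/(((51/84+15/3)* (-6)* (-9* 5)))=1386856/200133395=0.01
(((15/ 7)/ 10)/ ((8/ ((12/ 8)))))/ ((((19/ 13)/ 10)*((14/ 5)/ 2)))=2925/ 14896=0.20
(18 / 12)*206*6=1854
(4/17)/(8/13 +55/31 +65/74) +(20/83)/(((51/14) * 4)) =36524702/412535481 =0.09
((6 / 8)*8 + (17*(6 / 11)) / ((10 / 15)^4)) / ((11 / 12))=57.76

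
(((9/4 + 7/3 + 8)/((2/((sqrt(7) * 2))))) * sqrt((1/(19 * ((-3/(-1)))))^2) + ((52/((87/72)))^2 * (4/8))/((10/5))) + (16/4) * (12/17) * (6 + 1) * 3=151 * sqrt(7)/684 + 7467120/14297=522.87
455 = 455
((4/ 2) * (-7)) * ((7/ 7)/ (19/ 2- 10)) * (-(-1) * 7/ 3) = 196/ 3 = 65.33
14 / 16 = 0.88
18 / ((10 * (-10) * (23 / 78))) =-351 / 575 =-0.61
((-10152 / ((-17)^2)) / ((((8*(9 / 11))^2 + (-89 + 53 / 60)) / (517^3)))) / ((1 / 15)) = 1608313649.91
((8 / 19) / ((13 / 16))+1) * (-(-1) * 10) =15.18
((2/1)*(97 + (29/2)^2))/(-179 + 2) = -1229/354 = -3.47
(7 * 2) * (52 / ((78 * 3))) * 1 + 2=46 / 9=5.11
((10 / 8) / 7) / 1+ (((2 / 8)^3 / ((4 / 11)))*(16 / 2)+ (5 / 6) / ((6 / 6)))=911 / 672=1.36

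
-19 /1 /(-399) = 0.05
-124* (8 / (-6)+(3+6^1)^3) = -270692 / 3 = -90230.67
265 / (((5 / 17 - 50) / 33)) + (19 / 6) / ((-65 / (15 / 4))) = -238111 / 1352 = -176.12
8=8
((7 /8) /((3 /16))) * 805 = 3756.67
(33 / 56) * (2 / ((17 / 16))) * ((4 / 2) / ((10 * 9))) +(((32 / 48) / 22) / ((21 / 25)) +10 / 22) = 4336 / 8415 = 0.52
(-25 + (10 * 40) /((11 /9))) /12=3325 /132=25.19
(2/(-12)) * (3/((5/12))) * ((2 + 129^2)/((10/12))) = -599148/25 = -23965.92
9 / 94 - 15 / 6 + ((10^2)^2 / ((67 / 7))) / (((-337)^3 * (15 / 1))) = -869289696889 / 361562697591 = -2.40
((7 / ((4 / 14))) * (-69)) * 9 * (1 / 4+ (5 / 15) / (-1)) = 10143 / 8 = 1267.88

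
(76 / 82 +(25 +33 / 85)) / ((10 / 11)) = 504394 / 17425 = 28.95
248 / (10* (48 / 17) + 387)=4216 / 7059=0.60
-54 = -54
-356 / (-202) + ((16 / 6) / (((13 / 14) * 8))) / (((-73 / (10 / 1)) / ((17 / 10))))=482728 / 287547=1.68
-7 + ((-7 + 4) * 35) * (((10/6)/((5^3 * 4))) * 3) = -161/20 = -8.05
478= 478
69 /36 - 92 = -1081 /12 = -90.08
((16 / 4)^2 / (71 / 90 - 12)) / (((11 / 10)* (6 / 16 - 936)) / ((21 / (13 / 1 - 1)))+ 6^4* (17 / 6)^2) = -0.00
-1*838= -838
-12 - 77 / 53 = -13.45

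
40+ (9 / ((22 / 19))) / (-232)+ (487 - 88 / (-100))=67353213 / 127600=527.85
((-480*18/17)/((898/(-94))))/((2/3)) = 609120/7633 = 79.80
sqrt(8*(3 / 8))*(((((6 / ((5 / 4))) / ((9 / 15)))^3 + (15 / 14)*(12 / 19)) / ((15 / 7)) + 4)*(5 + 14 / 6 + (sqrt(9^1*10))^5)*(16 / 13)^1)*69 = 561263296*sqrt(3) / 3705 + 123988164480*sqrt(30) / 247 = 2749700221.04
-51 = -51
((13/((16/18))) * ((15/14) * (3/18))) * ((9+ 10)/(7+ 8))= 741/224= 3.31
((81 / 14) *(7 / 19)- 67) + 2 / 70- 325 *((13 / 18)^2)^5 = -183747857662052069 / 2374360705704960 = -77.39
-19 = -19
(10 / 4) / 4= 5 / 8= 0.62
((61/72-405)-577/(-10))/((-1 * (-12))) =-124723/4320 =-28.87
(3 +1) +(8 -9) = 3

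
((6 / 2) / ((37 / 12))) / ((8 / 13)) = 1.58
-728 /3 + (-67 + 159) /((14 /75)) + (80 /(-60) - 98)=1056 /7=150.86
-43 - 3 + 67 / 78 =-3521 / 78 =-45.14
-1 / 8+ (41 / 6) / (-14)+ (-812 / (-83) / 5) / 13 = -0.46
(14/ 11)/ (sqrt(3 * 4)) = 7 * sqrt(3)/ 33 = 0.37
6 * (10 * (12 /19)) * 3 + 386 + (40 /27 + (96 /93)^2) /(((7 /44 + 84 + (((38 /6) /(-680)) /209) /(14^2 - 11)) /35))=28749507422610694 /57413644170219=500.74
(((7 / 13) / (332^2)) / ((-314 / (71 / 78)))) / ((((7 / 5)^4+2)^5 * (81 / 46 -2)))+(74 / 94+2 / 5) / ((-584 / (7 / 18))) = -1698264655598864537234344084889 / 2148109160377637877325938988544160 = -0.00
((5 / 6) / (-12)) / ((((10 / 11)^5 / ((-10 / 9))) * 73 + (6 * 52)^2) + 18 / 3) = -161051 / 225673125840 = -0.00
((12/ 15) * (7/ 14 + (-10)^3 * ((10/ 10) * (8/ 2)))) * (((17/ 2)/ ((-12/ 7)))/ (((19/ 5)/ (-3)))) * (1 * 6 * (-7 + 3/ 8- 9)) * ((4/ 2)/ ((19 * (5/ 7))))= 26301975/ 152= 173039.31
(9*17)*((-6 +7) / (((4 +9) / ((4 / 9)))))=68 / 13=5.23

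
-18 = -18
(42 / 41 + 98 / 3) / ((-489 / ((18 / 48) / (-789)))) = 518 / 15818661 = 0.00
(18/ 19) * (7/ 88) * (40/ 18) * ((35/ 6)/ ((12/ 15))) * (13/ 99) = 0.16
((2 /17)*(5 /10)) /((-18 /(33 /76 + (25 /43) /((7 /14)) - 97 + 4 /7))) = 2169367 /7000056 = 0.31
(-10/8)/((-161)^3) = 5/16693124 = 0.00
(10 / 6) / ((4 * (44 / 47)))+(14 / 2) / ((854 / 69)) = 32551 / 32208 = 1.01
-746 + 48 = -698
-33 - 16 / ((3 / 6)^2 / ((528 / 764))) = -14751 / 191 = -77.23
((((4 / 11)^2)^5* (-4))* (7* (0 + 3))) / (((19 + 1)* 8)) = -2752512 / 129687123005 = -0.00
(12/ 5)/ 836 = 3/ 1045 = 0.00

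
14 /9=1.56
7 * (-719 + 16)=-4921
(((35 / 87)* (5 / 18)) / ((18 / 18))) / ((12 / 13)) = 2275 / 18792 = 0.12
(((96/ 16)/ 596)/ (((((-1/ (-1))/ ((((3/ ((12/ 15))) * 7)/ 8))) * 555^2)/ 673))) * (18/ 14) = 6057/ 65273920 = 0.00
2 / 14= 1 / 7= 0.14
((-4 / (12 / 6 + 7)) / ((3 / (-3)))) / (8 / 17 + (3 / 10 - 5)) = -680 / 6471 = -0.11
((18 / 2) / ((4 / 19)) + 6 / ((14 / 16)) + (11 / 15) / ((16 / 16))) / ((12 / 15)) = 21143 / 336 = 62.93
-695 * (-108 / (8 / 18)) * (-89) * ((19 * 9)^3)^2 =-375800840583334688565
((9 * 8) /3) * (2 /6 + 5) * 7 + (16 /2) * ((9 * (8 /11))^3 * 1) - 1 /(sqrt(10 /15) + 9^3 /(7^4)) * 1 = 41522148481937 /13223856349 - 5764801 * sqrt(6) /9935279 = 3138.52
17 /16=1.06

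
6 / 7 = 0.86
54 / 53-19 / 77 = 3151 / 4081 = 0.77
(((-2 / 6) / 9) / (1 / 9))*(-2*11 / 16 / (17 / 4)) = 11 / 102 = 0.11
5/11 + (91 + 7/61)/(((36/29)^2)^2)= 21877014329/563511168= 38.82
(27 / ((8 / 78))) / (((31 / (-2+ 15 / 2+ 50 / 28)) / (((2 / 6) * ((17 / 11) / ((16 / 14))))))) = 304317 / 10912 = 27.89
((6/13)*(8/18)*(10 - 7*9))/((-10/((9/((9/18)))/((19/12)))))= 15264/1235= 12.36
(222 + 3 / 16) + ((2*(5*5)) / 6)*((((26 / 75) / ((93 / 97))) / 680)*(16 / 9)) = 2276364979 / 10244880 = 222.20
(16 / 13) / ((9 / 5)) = 80 / 117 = 0.68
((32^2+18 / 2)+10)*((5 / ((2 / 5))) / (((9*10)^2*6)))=1043 / 3888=0.27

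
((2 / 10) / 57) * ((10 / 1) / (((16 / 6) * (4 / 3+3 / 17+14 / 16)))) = 102 / 18487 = 0.01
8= 8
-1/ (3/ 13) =-4.33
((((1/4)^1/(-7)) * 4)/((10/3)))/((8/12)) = -9/140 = -0.06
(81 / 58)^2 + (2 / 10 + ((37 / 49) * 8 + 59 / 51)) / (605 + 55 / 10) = 100719103547 / 51322512780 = 1.96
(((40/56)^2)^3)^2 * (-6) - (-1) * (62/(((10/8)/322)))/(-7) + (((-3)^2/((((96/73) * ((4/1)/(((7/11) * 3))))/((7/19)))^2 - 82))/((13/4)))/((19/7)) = -722691558069679720511048/316727577772146168355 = -2281.74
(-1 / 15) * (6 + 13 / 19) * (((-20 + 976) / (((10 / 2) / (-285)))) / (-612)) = -39.68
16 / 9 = 1.78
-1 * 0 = 0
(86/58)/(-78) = -0.02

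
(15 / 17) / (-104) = -15 / 1768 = -0.01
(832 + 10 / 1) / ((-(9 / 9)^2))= -842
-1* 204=-204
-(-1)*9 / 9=1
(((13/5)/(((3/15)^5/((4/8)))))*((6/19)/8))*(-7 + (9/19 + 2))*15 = -15721875/1444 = -10887.73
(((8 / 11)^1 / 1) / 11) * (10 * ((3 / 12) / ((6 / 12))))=40 / 121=0.33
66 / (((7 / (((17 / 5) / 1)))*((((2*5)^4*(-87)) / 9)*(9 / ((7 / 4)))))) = -187 / 2900000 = -0.00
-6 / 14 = -3 / 7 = -0.43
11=11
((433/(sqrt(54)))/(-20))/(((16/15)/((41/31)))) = -17753* sqrt(6)/11904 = -3.65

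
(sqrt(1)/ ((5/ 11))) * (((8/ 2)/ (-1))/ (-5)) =44/ 25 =1.76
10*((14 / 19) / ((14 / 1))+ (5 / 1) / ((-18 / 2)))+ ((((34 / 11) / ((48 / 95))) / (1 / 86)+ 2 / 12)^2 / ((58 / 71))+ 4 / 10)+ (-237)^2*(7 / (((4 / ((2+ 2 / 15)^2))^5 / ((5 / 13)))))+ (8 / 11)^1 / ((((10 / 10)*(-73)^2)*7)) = 8317583629840282319245545667 / 13257881618794312500000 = 627368.98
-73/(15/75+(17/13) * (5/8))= -37960/529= -71.76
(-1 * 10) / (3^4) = -10 / 81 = -0.12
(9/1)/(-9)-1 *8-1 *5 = -14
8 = 8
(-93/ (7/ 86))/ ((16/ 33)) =-131967/ 56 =-2356.55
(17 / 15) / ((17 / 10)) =2 / 3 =0.67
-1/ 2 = -0.50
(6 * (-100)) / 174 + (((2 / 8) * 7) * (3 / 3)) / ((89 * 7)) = -35571 / 10324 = -3.45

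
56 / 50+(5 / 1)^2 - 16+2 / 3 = 10.79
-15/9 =-1.67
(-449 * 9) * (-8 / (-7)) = -32328 / 7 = -4618.29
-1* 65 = -65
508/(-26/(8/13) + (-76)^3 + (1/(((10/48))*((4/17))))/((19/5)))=-38608/33364979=-0.00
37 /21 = 1.76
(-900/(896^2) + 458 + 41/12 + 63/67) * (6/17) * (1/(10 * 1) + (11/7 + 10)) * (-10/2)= -9522.98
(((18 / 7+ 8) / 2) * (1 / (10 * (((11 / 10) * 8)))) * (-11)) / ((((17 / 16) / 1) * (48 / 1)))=-37 / 2856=-0.01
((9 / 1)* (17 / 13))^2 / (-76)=-23409 / 12844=-1.82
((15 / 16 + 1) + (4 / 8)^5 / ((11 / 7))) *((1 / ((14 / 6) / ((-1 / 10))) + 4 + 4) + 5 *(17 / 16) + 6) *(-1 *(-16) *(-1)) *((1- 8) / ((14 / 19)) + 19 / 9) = 1426919 / 320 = 4459.12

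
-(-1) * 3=3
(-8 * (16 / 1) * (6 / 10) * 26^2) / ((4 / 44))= -571084.80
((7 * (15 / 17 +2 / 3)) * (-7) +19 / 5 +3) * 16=-281936 / 255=-1105.63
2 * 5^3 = 250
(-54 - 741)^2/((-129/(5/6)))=-351125/86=-4082.85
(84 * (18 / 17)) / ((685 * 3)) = 504 / 11645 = 0.04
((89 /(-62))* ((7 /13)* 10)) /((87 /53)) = -165095 /35061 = -4.71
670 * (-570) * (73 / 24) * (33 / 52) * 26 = -76666425 / 4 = -19166606.25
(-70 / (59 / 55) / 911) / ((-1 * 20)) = 385 / 107498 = 0.00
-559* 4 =-2236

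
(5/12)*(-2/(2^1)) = -5/12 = -0.42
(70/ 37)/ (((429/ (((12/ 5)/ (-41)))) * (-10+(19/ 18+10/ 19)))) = 19152/ 624544349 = 0.00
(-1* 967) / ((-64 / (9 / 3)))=2901 / 64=45.33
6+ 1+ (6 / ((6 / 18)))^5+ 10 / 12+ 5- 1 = 11337479 / 6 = 1889579.83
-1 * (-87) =87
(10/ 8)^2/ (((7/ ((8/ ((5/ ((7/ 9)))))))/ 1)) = 0.28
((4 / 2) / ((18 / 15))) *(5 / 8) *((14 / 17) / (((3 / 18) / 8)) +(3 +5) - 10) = 7975 / 204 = 39.09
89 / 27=3.30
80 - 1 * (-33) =113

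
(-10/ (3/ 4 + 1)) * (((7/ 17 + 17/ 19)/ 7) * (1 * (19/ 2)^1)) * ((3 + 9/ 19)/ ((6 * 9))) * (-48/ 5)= 297088/ 47481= 6.26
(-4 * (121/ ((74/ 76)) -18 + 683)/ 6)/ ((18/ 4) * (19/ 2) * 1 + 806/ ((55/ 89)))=-0.39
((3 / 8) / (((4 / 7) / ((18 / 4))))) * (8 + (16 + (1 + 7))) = 189 / 2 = 94.50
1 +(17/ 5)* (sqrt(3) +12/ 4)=17* sqrt(3)/ 5 +56/ 5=17.09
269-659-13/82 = -31993/82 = -390.16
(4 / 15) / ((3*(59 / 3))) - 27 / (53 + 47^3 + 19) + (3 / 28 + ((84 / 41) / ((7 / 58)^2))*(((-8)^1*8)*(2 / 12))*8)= -36197766806977 / 3015864060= -12002.45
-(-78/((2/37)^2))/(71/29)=10903.80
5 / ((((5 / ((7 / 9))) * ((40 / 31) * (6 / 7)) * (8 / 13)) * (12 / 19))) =375193 / 207360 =1.81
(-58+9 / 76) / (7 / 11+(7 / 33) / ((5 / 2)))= -725835 / 9044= -80.26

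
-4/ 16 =-1/ 4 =-0.25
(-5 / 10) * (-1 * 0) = 0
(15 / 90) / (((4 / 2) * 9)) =1 / 108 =0.01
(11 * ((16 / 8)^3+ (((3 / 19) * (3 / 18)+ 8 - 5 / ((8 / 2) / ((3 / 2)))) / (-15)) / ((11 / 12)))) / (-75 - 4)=-1.05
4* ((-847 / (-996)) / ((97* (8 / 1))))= 847 / 193224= 0.00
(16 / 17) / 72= 2 / 153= 0.01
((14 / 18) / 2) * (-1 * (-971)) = 6797 / 18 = 377.61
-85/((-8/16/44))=7480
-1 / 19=-0.05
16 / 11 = 1.45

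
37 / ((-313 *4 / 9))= -333 / 1252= -0.27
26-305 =-279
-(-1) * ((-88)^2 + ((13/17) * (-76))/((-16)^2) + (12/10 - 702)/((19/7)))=773709911/103360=7485.58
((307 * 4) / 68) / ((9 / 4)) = 1228 / 153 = 8.03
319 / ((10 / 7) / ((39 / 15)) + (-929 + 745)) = -29029 / 16694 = -1.74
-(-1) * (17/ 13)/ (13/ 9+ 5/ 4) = 612/ 1261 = 0.49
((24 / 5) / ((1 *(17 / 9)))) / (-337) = -216 / 28645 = -0.01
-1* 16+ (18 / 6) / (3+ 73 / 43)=-3103 / 202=-15.36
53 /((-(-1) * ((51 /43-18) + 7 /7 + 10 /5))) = -2279 /594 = -3.84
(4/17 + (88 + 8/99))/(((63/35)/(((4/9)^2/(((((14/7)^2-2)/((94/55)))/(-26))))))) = -2906131072/13495977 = -215.33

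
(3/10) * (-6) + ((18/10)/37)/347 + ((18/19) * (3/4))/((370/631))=-0.59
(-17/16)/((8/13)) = -221/128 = -1.73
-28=-28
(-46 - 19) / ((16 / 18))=-585 / 8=-73.12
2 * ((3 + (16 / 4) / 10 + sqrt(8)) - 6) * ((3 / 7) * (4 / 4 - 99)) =1092 / 5 - 168 * sqrt(2) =-19.19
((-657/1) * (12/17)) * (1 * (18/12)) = -695.65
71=71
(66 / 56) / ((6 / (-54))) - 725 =-20597 / 28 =-735.61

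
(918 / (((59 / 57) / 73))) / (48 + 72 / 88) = 14005926 / 10561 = 1326.19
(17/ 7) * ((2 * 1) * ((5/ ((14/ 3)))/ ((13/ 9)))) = 3.60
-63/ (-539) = 9/ 77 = 0.12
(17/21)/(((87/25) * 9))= 425/16443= 0.03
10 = 10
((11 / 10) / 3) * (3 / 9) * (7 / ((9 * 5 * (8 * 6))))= 77 / 194400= 0.00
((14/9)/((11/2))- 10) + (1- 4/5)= -4711/495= -9.52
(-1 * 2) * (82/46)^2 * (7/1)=-23534/529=-44.49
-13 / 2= -6.50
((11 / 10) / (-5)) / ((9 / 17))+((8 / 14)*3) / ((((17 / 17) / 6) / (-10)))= -325309 / 3150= -103.27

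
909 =909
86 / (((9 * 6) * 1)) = 43 / 27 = 1.59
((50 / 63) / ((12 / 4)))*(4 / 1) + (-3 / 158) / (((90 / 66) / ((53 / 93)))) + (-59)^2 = 16117052681 / 4628610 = 3482.05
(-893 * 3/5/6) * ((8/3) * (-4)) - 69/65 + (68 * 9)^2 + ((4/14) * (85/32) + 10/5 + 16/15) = 546726977/1456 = 375499.30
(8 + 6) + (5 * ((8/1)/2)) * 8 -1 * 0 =174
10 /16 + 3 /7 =59 /56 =1.05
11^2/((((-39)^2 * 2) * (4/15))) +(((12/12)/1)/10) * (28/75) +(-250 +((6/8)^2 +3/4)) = -251980019/1014000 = -248.50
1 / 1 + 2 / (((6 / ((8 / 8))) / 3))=2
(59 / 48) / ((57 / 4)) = 59 / 684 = 0.09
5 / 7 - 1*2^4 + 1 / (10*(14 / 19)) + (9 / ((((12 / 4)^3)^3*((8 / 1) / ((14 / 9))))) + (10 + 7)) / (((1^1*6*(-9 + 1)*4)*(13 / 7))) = -14932862489 / 982575360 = -15.20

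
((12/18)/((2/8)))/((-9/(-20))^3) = 64000/2187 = 29.26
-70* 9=-630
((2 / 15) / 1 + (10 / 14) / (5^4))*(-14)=-706 / 375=-1.88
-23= -23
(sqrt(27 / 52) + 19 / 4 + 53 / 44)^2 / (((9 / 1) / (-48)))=-905440 / 4719 - 1048 * sqrt(39) / 143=-237.64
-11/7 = -1.57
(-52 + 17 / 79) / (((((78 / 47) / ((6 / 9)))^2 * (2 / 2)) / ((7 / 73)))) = -63259133 / 78944463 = -0.80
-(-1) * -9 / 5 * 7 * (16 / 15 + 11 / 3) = -1491 / 25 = -59.64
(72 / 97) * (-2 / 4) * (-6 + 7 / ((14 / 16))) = -72 / 97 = -0.74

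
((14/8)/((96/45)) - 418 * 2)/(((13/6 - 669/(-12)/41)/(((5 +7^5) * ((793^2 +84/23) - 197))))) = -19977220520679339/7981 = -2503097421460.89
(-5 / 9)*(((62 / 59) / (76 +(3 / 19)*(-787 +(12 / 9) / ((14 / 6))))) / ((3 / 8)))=329840 / 10206351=0.03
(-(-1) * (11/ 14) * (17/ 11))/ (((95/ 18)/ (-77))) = -1683/ 95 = -17.72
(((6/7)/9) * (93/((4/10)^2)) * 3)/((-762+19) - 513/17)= -1275/5936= -0.21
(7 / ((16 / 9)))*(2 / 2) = 63 / 16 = 3.94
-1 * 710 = -710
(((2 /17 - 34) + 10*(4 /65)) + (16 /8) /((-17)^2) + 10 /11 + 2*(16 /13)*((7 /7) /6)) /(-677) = 3960040 /83935137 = 0.05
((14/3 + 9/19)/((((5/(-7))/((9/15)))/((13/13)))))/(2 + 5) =-293/475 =-0.62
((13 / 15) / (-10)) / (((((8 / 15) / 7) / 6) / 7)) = -47.78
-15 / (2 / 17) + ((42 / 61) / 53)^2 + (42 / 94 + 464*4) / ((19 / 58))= 103411114526441 / 18667788154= 5539.55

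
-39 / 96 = -13 / 32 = -0.41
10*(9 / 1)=90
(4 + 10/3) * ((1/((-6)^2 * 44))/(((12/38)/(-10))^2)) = 9025/1944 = 4.64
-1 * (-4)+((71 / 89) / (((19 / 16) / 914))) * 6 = 3688.11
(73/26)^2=5329/676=7.88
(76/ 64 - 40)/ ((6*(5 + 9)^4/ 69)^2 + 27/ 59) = -19382031/ 5572579703984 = -0.00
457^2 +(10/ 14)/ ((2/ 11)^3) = 11702199/ 56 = 208967.84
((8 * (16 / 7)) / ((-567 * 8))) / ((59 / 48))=-256 / 78057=-0.00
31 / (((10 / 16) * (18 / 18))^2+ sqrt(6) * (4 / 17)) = -14334400 / 212591+ 8634368 * sqrt(6) / 212591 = 32.06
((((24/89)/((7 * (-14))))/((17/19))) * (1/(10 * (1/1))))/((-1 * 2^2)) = 57/741370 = 0.00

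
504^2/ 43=254016/ 43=5907.35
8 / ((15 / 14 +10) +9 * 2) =112 / 407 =0.28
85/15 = 17/3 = 5.67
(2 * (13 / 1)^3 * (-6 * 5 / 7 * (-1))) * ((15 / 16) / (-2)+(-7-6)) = -14203605 / 56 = -253635.80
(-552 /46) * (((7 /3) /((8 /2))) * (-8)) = 56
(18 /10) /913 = 9 /4565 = 0.00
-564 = -564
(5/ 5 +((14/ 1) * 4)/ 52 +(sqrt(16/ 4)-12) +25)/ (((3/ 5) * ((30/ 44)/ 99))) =53724/ 13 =4132.62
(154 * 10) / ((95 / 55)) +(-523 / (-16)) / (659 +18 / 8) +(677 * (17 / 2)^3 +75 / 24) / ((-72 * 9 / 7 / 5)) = -2809058718499 / 130260960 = -21564.86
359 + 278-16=621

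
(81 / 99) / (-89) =-9 / 979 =-0.01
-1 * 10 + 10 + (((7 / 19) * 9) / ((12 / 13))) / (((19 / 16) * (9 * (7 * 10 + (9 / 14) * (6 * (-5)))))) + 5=1924873 / 384465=5.01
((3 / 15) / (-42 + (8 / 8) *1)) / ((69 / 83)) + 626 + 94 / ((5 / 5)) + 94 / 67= 683678869 / 947715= 721.40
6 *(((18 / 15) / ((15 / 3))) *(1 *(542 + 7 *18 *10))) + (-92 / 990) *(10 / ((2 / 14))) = 6406228 / 2475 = 2588.37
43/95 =0.45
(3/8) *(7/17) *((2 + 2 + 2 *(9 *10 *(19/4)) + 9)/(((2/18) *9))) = 4557/34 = 134.03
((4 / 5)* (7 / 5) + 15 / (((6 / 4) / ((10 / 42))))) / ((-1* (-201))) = 1838 / 105525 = 0.02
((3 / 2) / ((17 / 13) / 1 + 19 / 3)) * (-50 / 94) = -2925 / 28012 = -0.10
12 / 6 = 2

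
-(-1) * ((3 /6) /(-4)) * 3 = -3 /8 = -0.38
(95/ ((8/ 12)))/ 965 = 0.15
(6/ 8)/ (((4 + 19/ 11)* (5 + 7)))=11/ 1008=0.01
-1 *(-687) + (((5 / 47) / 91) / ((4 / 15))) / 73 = 857983383 / 1248884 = 687.00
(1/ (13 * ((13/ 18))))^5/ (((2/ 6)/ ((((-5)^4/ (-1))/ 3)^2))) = 246037500000/ 137858491849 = 1.78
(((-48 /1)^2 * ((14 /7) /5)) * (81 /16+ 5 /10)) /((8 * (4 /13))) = 10413 /5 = 2082.60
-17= -17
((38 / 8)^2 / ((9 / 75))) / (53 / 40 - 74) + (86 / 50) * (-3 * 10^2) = -476063 / 918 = -518.59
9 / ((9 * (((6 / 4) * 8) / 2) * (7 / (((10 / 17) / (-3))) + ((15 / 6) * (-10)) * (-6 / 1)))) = 5 / 3429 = 0.00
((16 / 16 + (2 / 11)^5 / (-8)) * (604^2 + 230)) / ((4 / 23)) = 2098962.37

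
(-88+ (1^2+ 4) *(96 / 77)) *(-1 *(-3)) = -18888 / 77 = -245.30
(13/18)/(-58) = -13/1044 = -0.01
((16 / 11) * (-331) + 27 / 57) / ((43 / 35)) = -3518375 / 8987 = -391.50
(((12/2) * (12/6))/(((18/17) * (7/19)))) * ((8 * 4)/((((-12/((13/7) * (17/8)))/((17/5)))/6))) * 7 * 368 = -1786288192/105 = -17012268.50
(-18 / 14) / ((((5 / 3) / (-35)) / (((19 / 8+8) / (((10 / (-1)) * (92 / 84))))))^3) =-63051368179149 / 6229504000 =-10121.41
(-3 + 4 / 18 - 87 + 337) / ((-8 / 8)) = -2225 / 9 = -247.22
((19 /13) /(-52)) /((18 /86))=-817 /6084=-0.13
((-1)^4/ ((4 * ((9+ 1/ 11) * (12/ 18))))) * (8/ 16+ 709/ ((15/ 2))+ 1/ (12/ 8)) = 31581/ 8000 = 3.95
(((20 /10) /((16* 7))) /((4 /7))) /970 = 1 /31040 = 0.00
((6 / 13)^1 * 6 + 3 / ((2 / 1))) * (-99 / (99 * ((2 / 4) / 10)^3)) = -444000 / 13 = -34153.85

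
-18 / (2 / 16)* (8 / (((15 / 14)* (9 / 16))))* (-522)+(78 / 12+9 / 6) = 4988968 / 5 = 997793.60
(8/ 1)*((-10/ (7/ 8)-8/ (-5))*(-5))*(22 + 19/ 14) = 449952/ 49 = 9182.69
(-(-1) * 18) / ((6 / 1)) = 3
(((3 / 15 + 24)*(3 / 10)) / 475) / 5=363 / 118750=0.00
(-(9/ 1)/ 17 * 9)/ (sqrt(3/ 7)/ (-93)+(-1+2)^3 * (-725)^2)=-0.00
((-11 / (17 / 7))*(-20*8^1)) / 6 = 6160 / 51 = 120.78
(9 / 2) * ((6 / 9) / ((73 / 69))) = 207 / 73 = 2.84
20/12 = 5/3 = 1.67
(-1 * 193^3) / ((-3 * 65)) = 7189057 / 195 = 36866.96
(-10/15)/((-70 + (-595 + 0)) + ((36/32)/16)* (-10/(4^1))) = 512/510855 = 0.00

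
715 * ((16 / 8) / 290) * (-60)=-8580 / 29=-295.86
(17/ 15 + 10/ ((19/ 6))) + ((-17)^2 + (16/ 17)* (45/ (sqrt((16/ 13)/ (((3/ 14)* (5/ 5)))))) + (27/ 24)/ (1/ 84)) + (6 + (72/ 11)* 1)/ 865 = 90* sqrt(546)/ 119 + 84131351/ 216942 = 405.48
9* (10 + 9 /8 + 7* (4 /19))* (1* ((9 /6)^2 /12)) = 21.26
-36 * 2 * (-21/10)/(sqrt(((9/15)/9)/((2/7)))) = 313.01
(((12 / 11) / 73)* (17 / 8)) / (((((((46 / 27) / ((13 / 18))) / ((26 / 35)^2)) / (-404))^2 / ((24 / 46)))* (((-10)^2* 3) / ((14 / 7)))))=361605918104496 / 366531445328125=0.99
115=115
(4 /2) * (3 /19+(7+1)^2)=2438 /19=128.32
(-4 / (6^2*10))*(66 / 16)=-11 / 240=-0.05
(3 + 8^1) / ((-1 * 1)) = -11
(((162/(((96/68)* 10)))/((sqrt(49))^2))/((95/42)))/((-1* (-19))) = 1377/252700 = 0.01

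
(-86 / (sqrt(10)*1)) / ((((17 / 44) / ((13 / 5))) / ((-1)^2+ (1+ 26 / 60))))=-897754*sqrt(10) / 6375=-445.33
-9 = -9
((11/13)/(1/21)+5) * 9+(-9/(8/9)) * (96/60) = 12267/65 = 188.72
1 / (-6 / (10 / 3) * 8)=-5 / 72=-0.07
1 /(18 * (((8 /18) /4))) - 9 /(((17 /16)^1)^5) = -17454511 /2839714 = -6.15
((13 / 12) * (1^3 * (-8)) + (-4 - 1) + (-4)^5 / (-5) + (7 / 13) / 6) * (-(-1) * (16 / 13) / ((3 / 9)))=596616 / 845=706.05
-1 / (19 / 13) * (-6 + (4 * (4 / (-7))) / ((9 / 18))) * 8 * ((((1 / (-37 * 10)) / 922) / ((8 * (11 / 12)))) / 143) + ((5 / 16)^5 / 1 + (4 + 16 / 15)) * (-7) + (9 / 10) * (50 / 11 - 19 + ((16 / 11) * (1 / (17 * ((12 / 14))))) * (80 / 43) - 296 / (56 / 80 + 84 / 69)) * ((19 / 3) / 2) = -308177317930712407169 / 597096500680458240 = -516.13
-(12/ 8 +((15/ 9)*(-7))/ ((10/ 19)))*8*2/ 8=124/ 3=41.33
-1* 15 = -15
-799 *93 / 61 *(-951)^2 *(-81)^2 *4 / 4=-440921016027027 / 61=-7228213377492.25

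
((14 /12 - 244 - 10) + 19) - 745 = -5873 /6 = -978.83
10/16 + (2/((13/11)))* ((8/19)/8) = 1411/1976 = 0.71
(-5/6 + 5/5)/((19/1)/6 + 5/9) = 3/67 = 0.04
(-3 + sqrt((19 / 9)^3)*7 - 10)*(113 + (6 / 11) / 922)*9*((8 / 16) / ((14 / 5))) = -167610105 / 70994 + 27218735*sqrt(19) / 30426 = 1538.51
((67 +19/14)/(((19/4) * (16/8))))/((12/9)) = 2871/532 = 5.40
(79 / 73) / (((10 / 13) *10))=1027 / 7300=0.14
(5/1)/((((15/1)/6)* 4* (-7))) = -1/14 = -0.07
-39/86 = -0.45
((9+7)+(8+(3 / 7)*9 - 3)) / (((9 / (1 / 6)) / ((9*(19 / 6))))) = 551 / 42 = 13.12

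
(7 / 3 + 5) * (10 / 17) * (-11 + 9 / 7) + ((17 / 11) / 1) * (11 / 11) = -9323 / 231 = -40.36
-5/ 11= -0.45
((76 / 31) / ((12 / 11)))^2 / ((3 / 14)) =611534 / 25947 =23.57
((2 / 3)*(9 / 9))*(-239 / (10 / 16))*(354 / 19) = -451232 / 95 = -4749.81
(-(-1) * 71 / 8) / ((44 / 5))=355 / 352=1.01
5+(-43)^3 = -79502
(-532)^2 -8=283016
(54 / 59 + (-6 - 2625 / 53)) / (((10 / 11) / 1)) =-60.07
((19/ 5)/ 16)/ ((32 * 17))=19/ 43520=0.00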